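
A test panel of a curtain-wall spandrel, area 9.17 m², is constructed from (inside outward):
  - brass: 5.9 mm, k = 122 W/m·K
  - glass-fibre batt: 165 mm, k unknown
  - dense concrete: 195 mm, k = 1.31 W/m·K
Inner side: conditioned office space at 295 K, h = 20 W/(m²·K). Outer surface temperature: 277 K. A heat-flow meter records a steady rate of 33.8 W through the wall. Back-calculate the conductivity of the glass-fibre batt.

Model the wall as resistances in series:
R_inner film = 1/(h_i·A) = 1/(20×9.17) = 0.005453 K/W
R_brass = L/(kA) = 0.0059/(122×9.17) = 5.274×10^-6 K/W
R_dense concrete = L/(kA) = 0.195/(1.31×9.17) = 0.01623 K/W
Sum of known resistances R_other = 0.02169 K/W
Total R = ΔT/Q = 18/33.8 = 0.5325 K/W
R_glass-fibre batt = R_total − R_other = 0.5109 K/W
k = L/(R·A) = 0.165/(0.5109×9.17)

k ≈ 0.0352 W/(m·K)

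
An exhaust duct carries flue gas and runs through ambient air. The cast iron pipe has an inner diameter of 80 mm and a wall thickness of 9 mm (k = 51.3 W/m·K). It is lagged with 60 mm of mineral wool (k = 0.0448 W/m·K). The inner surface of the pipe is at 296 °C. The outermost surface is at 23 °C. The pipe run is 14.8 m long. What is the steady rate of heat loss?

Q ≈ 1420 W

Treating each annulus and film as a series resistance:
R_cast iron pipe wall = ln(49/40)/(2π×51.3×14.8) = 4.254×10^-5 K/W
R_mineral wool = ln(109/49)/(2π×0.0448×14.8) = 0.1919 K/W
R_total = 0.192 K/W
Q = ΔT/R_total = 273/0.192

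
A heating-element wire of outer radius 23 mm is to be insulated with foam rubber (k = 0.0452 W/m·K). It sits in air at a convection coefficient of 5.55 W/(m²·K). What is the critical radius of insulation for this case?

For a cylinder r_cr = k/h = 0.0452/5.55
r_cr = 8.14 mm; since the bare radius (23 mm) is above r_cr, any added insulation will reduce heat loss.

r_cr ≈ 8.14 mm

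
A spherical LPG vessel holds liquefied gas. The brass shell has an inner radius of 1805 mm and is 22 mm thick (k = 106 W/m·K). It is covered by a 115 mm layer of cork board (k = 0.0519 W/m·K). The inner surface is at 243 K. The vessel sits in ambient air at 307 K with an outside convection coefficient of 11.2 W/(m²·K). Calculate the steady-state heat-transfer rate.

Q ≈ 1240 W

Each spherical layer contributes R = (1/r_i − 1/r_o)/(4πk):
R_brass shell = (1/1.805 − 1/1.827)/(4π×106) = 5.008×10^-6 K/W
R_cork board = (1/1.827 − 1/1.942)/(4π×0.0519) = 0.0497 K/W
R_outer film = 1/(h·4πr_o²) = 1/(11.2×4π×1.942²) = 0.001884 K/W
R_total = 0.05159 K/W
Q = ΔT/R_total = 64/0.05159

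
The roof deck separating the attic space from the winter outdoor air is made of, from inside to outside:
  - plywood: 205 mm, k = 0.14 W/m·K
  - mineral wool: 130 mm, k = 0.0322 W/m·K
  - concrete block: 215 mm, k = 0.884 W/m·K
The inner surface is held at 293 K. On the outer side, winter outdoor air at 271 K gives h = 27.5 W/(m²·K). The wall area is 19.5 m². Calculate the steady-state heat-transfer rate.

Using the resistance-network approach (series):
R_plywood = L/(kA) = 0.205/(0.14×19.5) = 0.07509 K/W
R_mineral wool = L/(kA) = 0.13/(0.0322×19.5) = 0.207 K/W
R_concrete block = L/(kA) = 0.215/(0.884×19.5) = 0.01247 K/W
R_outer film = 1/(h_o·A) = 1/(27.5×19.5) = 0.001865 K/W
R_total = 0.2965 K/W
Q = ΔT / R_total = 22 / 0.2965

Q ≈ 74.2 W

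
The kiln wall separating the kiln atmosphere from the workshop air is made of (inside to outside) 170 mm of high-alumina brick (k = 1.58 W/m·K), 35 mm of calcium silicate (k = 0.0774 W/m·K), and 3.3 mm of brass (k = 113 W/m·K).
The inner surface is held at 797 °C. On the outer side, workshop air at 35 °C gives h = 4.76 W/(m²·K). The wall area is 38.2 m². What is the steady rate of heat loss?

Model the wall as resistances in series:
R_high-alumina brick = L/(kA) = 0.17/(1.58×38.2) = 0.002817 K/W
R_calcium silicate = L/(kA) = 0.035/(0.0774×38.2) = 0.01184 K/W
R_brass = L/(kA) = 0.0033/(113×38.2) = 7.645×10^-7 K/W
R_outer film = 1/(h_o·A) = 1/(4.76×38.2) = 0.0055 K/W
R_total = 0.02015 K/W
Q = ΔT / R_total = 762 / 0.02015

Q ≈ 37800 W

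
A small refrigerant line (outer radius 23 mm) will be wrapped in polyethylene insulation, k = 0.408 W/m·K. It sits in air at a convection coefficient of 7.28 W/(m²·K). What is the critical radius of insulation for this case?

r_cr ≈ 56 mm

For a cylinder r_cr = k/h = 0.408/7.28
r_cr = 56 mm; since the bare radius (23 mm) is below r_cr, adding a thin layer of insulation will *increase* heat loss.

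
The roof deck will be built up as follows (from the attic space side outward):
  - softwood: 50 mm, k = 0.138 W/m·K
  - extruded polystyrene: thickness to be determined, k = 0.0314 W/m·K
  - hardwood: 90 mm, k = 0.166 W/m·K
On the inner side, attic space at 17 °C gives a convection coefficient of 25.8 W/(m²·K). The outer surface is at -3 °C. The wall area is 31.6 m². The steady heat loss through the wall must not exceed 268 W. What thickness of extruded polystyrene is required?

L ≈ 44.4 mm

Model the wall as resistances in series:
R_inner film = 1/(h_i·A) = 1/(25.8×31.6) = 0.001227 K/W
R_softwood = L/(kA) = 0.05/(0.138×31.6) = 0.01147 K/W
R_hardwood = L/(kA) = 0.09/(0.166×31.6) = 0.01716 K/W
Sum of the known resistances R_other = 0.02985 K/W
Required total resistance R_tot = ΔT/Q_allow = 20/268 = 0.07463 K/W
R_extruded polystyrene = R_tot − R_other = 0.04478 K/W
L = R·k·A = 0.04478×0.0314×31.6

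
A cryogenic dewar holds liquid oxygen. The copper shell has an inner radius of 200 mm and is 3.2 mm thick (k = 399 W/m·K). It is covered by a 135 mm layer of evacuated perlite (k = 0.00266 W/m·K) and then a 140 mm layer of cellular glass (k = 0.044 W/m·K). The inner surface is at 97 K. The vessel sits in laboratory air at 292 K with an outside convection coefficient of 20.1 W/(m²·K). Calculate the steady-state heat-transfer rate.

Q ≈ 3.23 W

Each spherical layer contributes R = (1/r_i − 1/r_o)/(4πk):
R_copper shell = (1/0.2 − 1/0.2032)/(4π×399) = 1.57×10^-5 K/W
R_evacuated perlite = (1/0.2032 − 1/0.3382)/(4π×0.00266) = 58.77 K/W
R_cellular glass = (1/0.3382 − 1/0.4782)/(4π×0.044) = 1.566 K/W
R_outer film = 1/(h·4πr_o²) = 1/(20.1×4π×0.4782²) = 0.01731 K/W
R_total = 60.35 K/W
Q = ΔT/R_total = 195/60.35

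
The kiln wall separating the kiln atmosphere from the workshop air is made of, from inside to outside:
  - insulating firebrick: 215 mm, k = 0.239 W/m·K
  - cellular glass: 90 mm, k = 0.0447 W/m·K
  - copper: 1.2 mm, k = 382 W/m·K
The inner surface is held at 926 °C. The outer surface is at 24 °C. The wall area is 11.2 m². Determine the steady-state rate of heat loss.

Thermal resistances in series:
R_insulating firebrick = L/(kA) = 0.215/(0.239×11.2) = 0.08032 K/W
R_cellular glass = L/(kA) = 0.09/(0.0447×11.2) = 0.1798 K/W
R_copper = L/(kA) = 0.0012/(382×11.2) = 2.805×10^-7 K/W
R_total = 0.2601 K/W
Q = ΔT / R_total = 902 / 0.2601

Q ≈ 3470 W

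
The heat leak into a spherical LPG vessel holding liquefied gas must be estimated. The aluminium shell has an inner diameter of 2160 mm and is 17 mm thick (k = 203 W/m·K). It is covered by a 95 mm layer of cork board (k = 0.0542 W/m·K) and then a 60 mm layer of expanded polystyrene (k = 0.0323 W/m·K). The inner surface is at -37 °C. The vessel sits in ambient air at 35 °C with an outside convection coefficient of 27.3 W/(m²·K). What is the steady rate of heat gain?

Each spherical layer contributes R = (1/r_i − 1/r_o)/(4πk):
R_aluminium shell = (1/1.08 − 1/1.097)/(4π×203) = 5.625×10^-6 K/W
R_cork board = (1/1.097 − 1/1.192)/(4π×0.0542) = 0.1067 K/W
R_expanded polystyrene = (1/1.192 − 1/1.252)/(4π×0.0323) = 0.09905 K/W
R_outer film = 1/(h·4πr_o²) = 1/(27.3×4π×1.252²) = 0.00186 K/W
R_total = 0.2076 K/W
Q = ΔT/R_total = 72/0.2076

Q ≈ 347 W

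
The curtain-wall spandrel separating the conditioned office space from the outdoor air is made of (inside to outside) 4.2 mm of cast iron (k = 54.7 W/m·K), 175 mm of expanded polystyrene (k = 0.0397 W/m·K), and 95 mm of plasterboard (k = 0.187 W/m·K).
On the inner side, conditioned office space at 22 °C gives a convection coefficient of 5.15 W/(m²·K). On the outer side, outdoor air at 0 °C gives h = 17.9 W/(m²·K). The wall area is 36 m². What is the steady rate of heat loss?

Q ≈ 153 W

Using the resistance-network approach (series):
R_inner film = 1/(h_i·A) = 1/(5.15×36) = 0.005394 K/W
R_cast iron = L/(kA) = 0.0042/(54.7×36) = 2.133×10^-6 K/W
R_expanded polystyrene = L/(kA) = 0.175/(0.0397×36) = 0.1224 K/W
R_plasterboard = L/(kA) = 0.095/(0.187×36) = 0.01411 K/W
R_outer film = 1/(h_o·A) = 1/(17.9×36) = 0.001552 K/W
R_total = 0.1435 K/W
Q = ΔT / R_total = 22 / 0.1435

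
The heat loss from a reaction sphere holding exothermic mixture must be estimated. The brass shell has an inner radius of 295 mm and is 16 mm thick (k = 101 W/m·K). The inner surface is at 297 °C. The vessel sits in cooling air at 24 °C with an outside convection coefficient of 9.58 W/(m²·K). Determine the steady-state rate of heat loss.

Spherical conduction: R = (1/r_in − 1/r_out)/(4πk) per layer; series-sum.
R_brass shell = (1/0.295 − 1/0.311)/(4π×101) = 1.374×10^-4 K/W
R_outer film = 1/(h·4πr_o²) = 1/(9.58×4π×0.311²) = 0.08588 K/W
R_total = 0.08602 K/W
Q = ΔT/R_total = 273/0.08602

Q ≈ 3170 W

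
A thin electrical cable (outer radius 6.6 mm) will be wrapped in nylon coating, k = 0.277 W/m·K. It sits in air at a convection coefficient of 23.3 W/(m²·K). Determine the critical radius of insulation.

For a cylinder r_cr = k/h = 0.277/23.3
r_cr = 11.9 mm; since the bare radius (6.6 mm) is below r_cr, adding a thin layer of insulation will *increase* heat loss.

r_cr ≈ 11.9 mm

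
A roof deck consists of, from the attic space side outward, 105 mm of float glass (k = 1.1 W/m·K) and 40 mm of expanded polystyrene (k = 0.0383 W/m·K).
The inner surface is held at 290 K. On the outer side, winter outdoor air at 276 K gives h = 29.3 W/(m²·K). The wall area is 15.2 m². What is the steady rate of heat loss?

Q ≈ 181 W

Using the resistance-network approach (series):
R_float glass = L/(kA) = 0.105/(1.1×15.2) = 0.00628 K/W
R_expanded polystyrene = L/(kA) = 0.04/(0.0383×15.2) = 0.06871 K/W
R_outer film = 1/(h_o·A) = 1/(29.3×15.2) = 0.002245 K/W
R_total = 0.07723 K/W
Q = ΔT / R_total = 14 / 0.07723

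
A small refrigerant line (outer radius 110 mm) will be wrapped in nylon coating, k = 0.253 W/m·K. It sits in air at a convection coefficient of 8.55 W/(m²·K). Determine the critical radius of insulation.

For a cylinder r_cr = k/h = 0.253/8.55
r_cr = 29.6 mm; since the bare radius (110 mm) is above r_cr, any added insulation will reduce heat loss.

r_cr ≈ 29.6 mm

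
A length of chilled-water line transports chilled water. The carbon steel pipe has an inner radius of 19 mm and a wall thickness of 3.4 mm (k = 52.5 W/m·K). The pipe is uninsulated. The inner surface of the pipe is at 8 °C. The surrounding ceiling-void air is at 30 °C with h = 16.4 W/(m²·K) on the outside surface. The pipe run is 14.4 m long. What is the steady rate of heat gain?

Q ≈ 730 W

Radial resistances (cylindrical: R_cond = ln(r_o/r_i)/(2πkL), R_conv = 1/(h·2πrL)):
R_carbon steel pipe wall = ln(22.4/19)/(2π×52.5×14.4) = 3.466×10^-5 K/W
R_outer film = 1/(h_o·2πr_oL) = 1/(16.4×2π×0.0224×14.4) = 0.03009 K/W
R_total = 0.03012 K/W
Q = ΔT/R_total = 22/0.03012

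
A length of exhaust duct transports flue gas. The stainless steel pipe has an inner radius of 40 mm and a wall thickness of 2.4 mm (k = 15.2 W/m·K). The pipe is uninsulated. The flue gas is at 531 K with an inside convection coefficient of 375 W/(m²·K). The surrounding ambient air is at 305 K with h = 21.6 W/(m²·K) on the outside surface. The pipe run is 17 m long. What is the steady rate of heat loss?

Q ≈ 20800 W

Per-layer cylindrical resistances, series-summed:
R_inner film = 1/(h_i·2πr₁L) = 1/(375×2π×0.04×17) = 6.241×10^-4 K/W
R_stainless steel pipe wall = ln(42.4/40)/(2π×15.2×17) = 3.589×10^-5 K/W
R_outer film = 1/(h_o·2πr_oL) = 1/(21.6×2π×0.0424×17) = 0.01022 K/W
R_total = 0.01088 K/W
Q = ΔT/R_total = 226/0.01088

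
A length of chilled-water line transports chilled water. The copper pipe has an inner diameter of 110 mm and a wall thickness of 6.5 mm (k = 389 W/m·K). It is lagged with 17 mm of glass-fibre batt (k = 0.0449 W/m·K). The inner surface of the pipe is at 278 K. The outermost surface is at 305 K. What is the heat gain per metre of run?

q′ ≈ 31.2 W/m

Treating each annulus and film as a series resistance:
R_copper pipe wall = ln(61.5/55)/(2π×389×1) = 4.57×10^-5 K/W
R_glass-fibre batt = ln(78.5/61.5)/(2π×0.0449×1) = 0.8651 K/W
R_total = 0.8652 K/W
Q = ΔT/R_total = 27/0.8652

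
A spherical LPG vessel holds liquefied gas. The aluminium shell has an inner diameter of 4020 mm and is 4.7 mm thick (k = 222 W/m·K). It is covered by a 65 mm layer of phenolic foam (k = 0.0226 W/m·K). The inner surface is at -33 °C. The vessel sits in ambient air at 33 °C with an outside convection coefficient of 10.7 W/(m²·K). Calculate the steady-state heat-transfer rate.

For a spherical shell R = (1/r₁ − 1/r₂)/(4πk); film R = 1/(h·4πr²). In series:
R_aluminium shell = (1/2.01 − 1/2.0147)/(4π×222) = 4.16×10^-7 K/W
R_phenolic foam = (1/2.0147 − 1/2.0797)/(4π×0.0226) = 0.05462 K/W
R_outer film = 1/(h·4πr_o²) = 1/(10.7×4π×2.0797²) = 0.00172 K/W
R_total = 0.05634 K/W
Q = ΔT/R_total = 66/0.05634

Q ≈ 1170 W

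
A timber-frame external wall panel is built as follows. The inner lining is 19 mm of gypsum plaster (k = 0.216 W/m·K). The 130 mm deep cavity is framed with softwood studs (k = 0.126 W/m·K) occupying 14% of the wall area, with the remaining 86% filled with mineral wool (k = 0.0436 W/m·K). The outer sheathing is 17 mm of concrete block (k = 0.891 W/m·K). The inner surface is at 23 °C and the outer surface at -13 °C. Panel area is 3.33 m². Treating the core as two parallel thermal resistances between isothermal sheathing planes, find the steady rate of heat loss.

Q ≈ 48.6 W

Sheathing layers in series; stud and cavity paths in parallel between them.
R_inner = 0.019/(0.216×3.33) = 0.02642 K/W
R_stud  = 0.13/(0.126×0.14×3.33) = 2.213 K/W
R_cav   = 0.13/(0.0436×0.86×3.33) = 1.041 K/W
1/R_core = 1/R_stud + 1/R_cav → R_core = 0.708 K/W
R_outer = 0.017/(0.891×3.33) = 0.00573 K/W
R_total = 0.7402 K/W
Q = ΔT/R_total = 36/0.7402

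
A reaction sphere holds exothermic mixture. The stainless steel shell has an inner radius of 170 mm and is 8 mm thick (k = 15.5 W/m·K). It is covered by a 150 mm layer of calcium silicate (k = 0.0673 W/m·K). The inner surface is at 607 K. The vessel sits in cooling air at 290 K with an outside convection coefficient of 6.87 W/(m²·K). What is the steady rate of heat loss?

For a spherical shell R = (1/r₁ − 1/r₂)/(4πk); film R = 1/(h·4πr²). In series:
R_stainless steel shell = (1/0.17 − 1/0.178)/(4π×15.5) = 0.001357 K/W
R_calcium silicate = (1/0.178 − 1/0.328)/(4π×0.0673) = 3.038 K/W
R_outer film = 1/(h·4πr_o²) = 1/(6.87×4π×0.328²) = 0.1077 K/W
R_total = 3.147 K/W
Q = ΔT/R_total = 317/3.147

Q ≈ 101 W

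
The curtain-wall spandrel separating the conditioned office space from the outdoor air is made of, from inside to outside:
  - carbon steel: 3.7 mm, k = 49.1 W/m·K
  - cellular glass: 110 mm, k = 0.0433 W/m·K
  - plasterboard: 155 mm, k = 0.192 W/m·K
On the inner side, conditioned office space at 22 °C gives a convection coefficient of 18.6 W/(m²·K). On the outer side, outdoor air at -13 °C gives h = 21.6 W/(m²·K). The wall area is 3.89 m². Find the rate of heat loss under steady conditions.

Series thermal resistances:
R_inner film = 1/(h_i·A) = 1/(18.6×3.89) = 0.01382 K/W
R_carbon steel = L/(kA) = 0.0037/(49.1×3.89) = 1.937×10^-5 K/W
R_cellular glass = L/(kA) = 0.11/(0.0433×3.89) = 0.6531 K/W
R_plasterboard = L/(kA) = 0.155/(0.192×3.89) = 0.2075 K/W
R_outer film = 1/(h_o·A) = 1/(21.6×3.89) = 0.0119 K/W
R_total = 0.8863 K/W
Q = ΔT / R_total = 35 / 0.8863

Q ≈ 39.5 W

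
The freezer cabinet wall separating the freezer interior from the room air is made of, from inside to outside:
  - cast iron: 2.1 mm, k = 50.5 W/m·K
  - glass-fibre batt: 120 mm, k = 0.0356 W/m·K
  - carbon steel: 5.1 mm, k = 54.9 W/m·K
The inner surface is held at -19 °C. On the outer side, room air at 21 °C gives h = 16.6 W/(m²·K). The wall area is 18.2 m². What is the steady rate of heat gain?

Q ≈ 212 W

Thermal resistances in series:
R_cast iron = L/(kA) = 0.0021/(50.5×18.2) = 2.285×10^-6 K/W
R_glass-fibre batt = L/(kA) = 0.12/(0.0356×18.2) = 0.1852 K/W
R_carbon steel = L/(kA) = 0.0051/(54.9×18.2) = 5.104×10^-6 K/W
R_outer film = 1/(h_o·A) = 1/(16.6×18.2) = 0.00331 K/W
R_total = 0.1885 K/W
Q = ΔT / R_total = 40 / 0.1885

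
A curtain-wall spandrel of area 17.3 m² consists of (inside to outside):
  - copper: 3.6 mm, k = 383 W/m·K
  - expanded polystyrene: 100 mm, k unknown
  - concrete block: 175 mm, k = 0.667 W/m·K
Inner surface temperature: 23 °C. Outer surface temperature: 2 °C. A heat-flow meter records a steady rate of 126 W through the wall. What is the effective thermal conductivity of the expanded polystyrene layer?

k ≈ 0.0382 W/(m·K)

Model the wall as resistances in series:
R_copper = L/(kA) = 0.0036/(383×17.3) = 5.433×10^-7 K/W
R_concrete block = L/(kA) = 0.175/(0.667×17.3) = 0.01517 K/W
Sum of known resistances R_other = 0.01517 K/W
Total R = ΔT/Q = 21/126 = 0.1667 K/W
R_expanded polystyrene = R_total − R_other = 0.1515 K/W
k = L/(R·A) = 0.1/(0.1515×17.3)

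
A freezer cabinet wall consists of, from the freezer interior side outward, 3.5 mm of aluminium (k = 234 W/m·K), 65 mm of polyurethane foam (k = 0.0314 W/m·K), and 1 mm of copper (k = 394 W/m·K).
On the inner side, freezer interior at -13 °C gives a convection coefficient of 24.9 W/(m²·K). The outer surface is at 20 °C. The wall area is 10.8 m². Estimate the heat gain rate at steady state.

Using the resistance-network approach (series):
R_inner film = 1/(h_i·A) = 1/(24.9×10.8) = 0.003719 K/W
R_aluminium = L/(kA) = 0.0035/(234×10.8) = 1.385×10^-6 K/W
R_polyurethane foam = L/(kA) = 0.065/(0.0314×10.8) = 0.1917 K/W
R_copper = L/(kA) = 0.001/(394×10.8) = 2.35×10^-7 K/W
R_total = 0.1954 K/W
Q = ΔT / R_total = 33 / 0.1954

Q ≈ 169 W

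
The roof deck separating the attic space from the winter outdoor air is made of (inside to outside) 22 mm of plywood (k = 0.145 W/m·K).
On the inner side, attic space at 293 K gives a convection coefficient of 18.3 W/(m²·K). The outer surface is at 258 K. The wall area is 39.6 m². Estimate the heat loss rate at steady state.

Model the wall as resistances in series:
R_inner film = 1/(h_i·A) = 1/(18.3×39.6) = 0.00138 K/W
R_plywood = L/(kA) = 0.022/(0.145×39.6) = 0.003831 K/W
R_total = 0.005211 K/W
Q = ΔT / R_total = 35 / 0.005211

Q ≈ 6720 W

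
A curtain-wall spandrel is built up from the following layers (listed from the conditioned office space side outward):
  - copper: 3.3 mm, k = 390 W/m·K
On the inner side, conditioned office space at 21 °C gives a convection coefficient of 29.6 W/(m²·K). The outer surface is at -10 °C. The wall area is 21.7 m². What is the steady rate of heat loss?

Q ≈ 19900 W

Series thermal resistances:
R_inner film = 1/(h_i·A) = 1/(29.6×21.7) = 0.001557 K/W
R_copper = L/(kA) = 0.0033/(390×21.7) = 3.899×10^-7 K/W
R_total = 0.001557 K/W
Q = ΔT / R_total = 31 / 0.001557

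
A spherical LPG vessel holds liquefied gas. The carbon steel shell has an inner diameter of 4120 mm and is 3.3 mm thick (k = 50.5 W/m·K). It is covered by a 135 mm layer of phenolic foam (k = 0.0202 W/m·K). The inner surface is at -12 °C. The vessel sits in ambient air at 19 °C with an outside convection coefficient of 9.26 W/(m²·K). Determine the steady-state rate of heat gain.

Radial (spherical) resistances in series:
R_carbon steel shell = (1/2.06 − 1/2.0633)/(4π×50.5) = 1.223×10^-6 K/W
R_phenolic foam = (1/2.0633 − 1/2.1983)/(4π×0.0202) = 0.1173 K/W
R_outer film = 1/(h·4πr_o²) = 1/(9.26×4π×2.1983²) = 0.001778 K/W
R_total = 0.119 K/W
Q = ΔT/R_total = 31/0.119

Q ≈ 260 W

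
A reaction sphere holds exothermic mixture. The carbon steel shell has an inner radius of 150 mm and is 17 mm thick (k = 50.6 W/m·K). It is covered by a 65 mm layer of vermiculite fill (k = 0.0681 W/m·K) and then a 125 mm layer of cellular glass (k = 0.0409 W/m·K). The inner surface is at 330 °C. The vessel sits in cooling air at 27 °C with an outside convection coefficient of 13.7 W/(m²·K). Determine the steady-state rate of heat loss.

Q ≈ 61.3 W

For a spherical shell R = (1/r₁ − 1/r₂)/(4πk); film R = 1/(h·4πr²). In series:
R_carbon steel shell = (1/0.15 − 1/0.167)/(4π×50.6) = 0.001067 K/W
R_vermiculite fill = (1/0.167 − 1/0.232)/(4π×0.0681) = 1.96 K/W
R_cellular glass = (1/0.232 − 1/0.357)/(4π×0.0409) = 2.936 K/W
R_outer film = 1/(h·4πr_o²) = 1/(13.7×4π×0.357²) = 0.04558 K/W
R_total = 4.944 K/W
Q = ΔT/R_total = 303/4.944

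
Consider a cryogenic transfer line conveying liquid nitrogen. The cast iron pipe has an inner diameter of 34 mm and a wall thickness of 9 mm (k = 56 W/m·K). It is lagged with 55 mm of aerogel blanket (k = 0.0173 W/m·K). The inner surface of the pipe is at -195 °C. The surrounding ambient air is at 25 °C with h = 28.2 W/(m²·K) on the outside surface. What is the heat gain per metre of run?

q′ ≈ 20.9 W/m

Treating each annulus and film as a series resistance:
R_cast iron pipe wall = ln(26/17)/(2π×56×1) = 0.001208 K/W
R_aerogel blanket = ln(81/26)/(2π×0.0173×1) = 10.45 K/W
R_outer film = 1/(h_o·2πr_oL) = 1/(28.2×2π×0.081×1) = 0.06968 K/W
R_total = 10.52 K/W
Q = ΔT/R_total = 220/10.52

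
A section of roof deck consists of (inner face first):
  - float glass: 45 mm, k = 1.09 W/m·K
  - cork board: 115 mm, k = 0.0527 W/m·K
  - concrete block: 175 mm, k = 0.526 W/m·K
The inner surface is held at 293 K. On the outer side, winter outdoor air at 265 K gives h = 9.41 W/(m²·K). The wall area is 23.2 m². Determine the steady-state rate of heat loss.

Q ≈ 244 W

Series thermal resistances:
R_float glass = L/(kA) = 0.045/(1.09×23.2) = 0.00178 K/W
R_cork board = L/(kA) = 0.115/(0.0527×23.2) = 0.09406 K/W
R_concrete block = L/(kA) = 0.175/(0.526×23.2) = 0.01434 K/W
R_outer film = 1/(h_o·A) = 1/(9.41×23.2) = 0.004581 K/W
R_total = 0.1148 K/W
Q = ΔT / R_total = 28 / 0.1148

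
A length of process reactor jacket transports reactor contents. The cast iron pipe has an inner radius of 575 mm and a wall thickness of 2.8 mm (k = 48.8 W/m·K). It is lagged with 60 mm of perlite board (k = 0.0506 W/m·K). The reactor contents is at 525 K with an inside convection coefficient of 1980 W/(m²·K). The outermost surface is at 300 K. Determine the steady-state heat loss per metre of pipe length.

q′ ≈ 724 W/m

For a radial system each layer contributes R = ln(r_out/r_in)/(2πkL); films add R = 1/(hA).
R_inner film = 1/(h_i·2πr₁L) = 1/(1980×2π×0.575×1) = 1.398×10^-4 K/W
R_cast iron pipe wall = ln(577.8/575)/(2π×48.8×1) = 1.584×10^-5 K/W
R_perlite board = ln(637.8/577.8)/(2π×0.0506×1) = 0.3108 K/W
R_total = 0.3109 K/W
Q = ΔT/R_total = 225/0.3109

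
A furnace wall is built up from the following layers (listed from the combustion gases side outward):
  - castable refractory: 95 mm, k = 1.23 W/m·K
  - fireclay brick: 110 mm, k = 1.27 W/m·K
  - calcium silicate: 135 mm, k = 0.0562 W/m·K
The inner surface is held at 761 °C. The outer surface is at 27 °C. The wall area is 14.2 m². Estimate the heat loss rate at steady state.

Series thermal resistances:
R_castable refractory = L/(kA) = 0.095/(1.23×14.2) = 0.005439 K/W
R_fireclay brick = L/(kA) = 0.11/(1.27×14.2) = 0.0061 K/W
R_calcium silicate = L/(kA) = 0.135/(0.0562×14.2) = 0.1692 K/W
R_total = 0.1807 K/W
Q = ΔT / R_total = 734 / 0.1807

Q ≈ 4060 W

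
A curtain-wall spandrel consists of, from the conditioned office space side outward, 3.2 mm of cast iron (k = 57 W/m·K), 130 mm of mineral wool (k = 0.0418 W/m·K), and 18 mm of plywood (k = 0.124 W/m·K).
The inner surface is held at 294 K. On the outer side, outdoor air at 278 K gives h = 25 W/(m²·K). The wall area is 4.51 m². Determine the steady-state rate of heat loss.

Thermal resistances in series:
R_cast iron = L/(kA) = 0.0032/(57×4.51) = 1.245×10^-5 K/W
R_mineral wool = L/(kA) = 0.13/(0.0418×4.51) = 0.6896 K/W
R_plywood = L/(kA) = 0.018/(0.124×4.51) = 0.03219 K/W
R_outer film = 1/(h_o·A) = 1/(25×4.51) = 0.008869 K/W
R_total = 0.7307 K/W
Q = ΔT / R_total = 16 / 0.7307

Q ≈ 21.9 W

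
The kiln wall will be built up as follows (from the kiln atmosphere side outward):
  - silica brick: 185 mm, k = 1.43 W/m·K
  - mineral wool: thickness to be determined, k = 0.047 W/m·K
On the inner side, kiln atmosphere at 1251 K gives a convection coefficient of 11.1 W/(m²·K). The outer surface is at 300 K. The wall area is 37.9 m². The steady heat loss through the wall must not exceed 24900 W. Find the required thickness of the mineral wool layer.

L ≈ 57.7 mm

Thermal resistances in series:
R_inner film = 1/(h_i·A) = 1/(11.1×37.9) = 0.002377 K/W
R_silica brick = L/(kA) = 0.185/(1.43×37.9) = 0.003413 K/W
Sum of the known resistances R_other = 0.005791 K/W
Required total resistance R_tot = ΔT/Q_allow = 951/24900 = 0.03819 K/W
R_mineral wool = R_tot − R_other = 0.0324 K/W
L = R·k·A = 0.0324×0.047×37.9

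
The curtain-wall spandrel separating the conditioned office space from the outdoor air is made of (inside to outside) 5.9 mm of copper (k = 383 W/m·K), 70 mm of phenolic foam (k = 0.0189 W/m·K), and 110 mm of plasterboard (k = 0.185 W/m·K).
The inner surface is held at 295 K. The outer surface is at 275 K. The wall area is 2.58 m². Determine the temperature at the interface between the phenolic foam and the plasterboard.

Using the resistance-network approach (series):
R_copper = L/(kA) = 0.0059/(383×2.58) = 5.971×10^-6 K/W
R_phenolic foam = L/(kA) = 0.07/(0.0189×2.58) = 1.436 K/W
R_plasterboard = L/(kA) = 0.11/(0.185×2.58) = 0.2305 K/W
R_total = 1.666 K/W;  Q = ΔT/R_total = 20/1.666 = 12 W
T_interface = T_inner − Q·ΣR(inner→interface) = 295 − 12×1.436

T ≈ 278 K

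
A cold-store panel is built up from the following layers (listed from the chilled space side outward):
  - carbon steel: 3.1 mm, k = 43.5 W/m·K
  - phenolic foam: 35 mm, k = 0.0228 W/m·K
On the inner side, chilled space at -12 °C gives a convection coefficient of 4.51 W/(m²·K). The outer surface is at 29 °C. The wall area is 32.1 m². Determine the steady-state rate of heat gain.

Treating each layer as a thermal resistance in series:
R_inner film = 1/(h_i·A) = 1/(4.51×32.1) = 0.006907 K/W
R_carbon steel = L/(kA) = 0.0031/(43.5×32.1) = 2.22×10^-6 K/W
R_phenolic foam = L/(kA) = 0.035/(0.0228×32.1) = 0.04782 K/W
R_total = 0.05473 K/W
Q = ΔT / R_total = 41 / 0.05473

Q ≈ 749 W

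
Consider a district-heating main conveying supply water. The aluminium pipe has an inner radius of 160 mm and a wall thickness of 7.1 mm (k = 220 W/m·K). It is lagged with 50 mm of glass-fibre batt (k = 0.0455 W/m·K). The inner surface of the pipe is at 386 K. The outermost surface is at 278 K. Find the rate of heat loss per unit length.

Radial resistances (cylindrical: R_cond = ln(r_o/r_i)/(2πkL), R_conv = 1/(h·2πrL)):
R_aluminium pipe wall = ln(167.1/160)/(2π×220×1) = 3.141×10^-5 K/W
R_glass-fibre batt = ln(217.1/167.1)/(2π×0.0455×1) = 0.9156 K/W
R_total = 0.9157 K/W
Q = ΔT/R_total = 108/0.9157

q′ ≈ 118 W/m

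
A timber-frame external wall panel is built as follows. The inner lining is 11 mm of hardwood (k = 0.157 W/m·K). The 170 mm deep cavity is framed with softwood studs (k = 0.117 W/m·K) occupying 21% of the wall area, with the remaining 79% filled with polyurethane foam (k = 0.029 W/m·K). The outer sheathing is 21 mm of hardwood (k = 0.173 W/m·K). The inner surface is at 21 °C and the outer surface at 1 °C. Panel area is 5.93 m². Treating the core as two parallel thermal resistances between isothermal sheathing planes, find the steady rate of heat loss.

Sheathing layers in series; stud and cavity paths in parallel between them.
R_inner = 0.011/(0.157×5.93) = 0.01182 K/W
R_stud  = 0.17/(0.117×0.21×5.93) = 1.167 K/W
R_cav   = 0.17/(0.029×0.79×5.93) = 1.251 K/W
1/R_core = 1/R_stud + 1/R_cav → R_core = 0.6038 K/W
R_outer = 0.021/(0.173×5.93) = 0.02047 K/W
R_total = 0.6361 K/W
Q = ΔT/R_total = 20/0.6361

Q ≈ 31.4 W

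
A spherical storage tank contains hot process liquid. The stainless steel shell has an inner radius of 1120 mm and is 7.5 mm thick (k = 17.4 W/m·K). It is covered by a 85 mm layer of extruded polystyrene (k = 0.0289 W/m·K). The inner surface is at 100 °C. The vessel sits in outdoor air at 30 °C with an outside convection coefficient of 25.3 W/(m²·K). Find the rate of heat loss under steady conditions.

For a spherical shell R = (1/r₁ − 1/r₂)/(4πk); film R = 1/(h·4πr²). In series:
R_stainless steel shell = (1/1.12 − 1/1.1275)/(4π×17.4) = 2.716×10^-5 K/W
R_extruded polystyrene = (1/1.1275 − 1/1.2125)/(4π×0.0289) = 0.1712 K/W
R_outer film = 1/(h·4πr_o²) = 1/(25.3×4π×1.2125²) = 0.002139 K/W
R_total = 0.1734 K/W
Q = ΔT/R_total = 70/0.1734

Q ≈ 404 W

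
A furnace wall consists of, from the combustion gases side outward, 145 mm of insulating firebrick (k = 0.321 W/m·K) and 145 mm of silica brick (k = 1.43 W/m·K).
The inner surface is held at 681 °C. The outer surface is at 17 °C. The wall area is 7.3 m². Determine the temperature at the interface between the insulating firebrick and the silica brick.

T ≈ 139 °C

Model the wall as resistances in series:
R_insulating firebrick = L/(kA) = 0.145/(0.321×7.3) = 0.06188 K/W
R_silica brick = L/(kA) = 0.145/(1.43×7.3) = 0.01389 K/W
R_total = 0.07577 K/W;  Q = ΔT/R_total = 664/0.07577 = 8764 W
T_interface = T_inner − Q·ΣR(inner→interface) = 681 − 8760×0.06188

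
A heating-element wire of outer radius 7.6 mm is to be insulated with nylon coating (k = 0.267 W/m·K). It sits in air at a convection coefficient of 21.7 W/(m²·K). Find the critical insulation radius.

r_cr ≈ 12.3 mm

For a cylinder r_cr = k/h = 0.267/21.7
r_cr = 12.3 mm; since the bare radius (7.6 mm) is below r_cr, adding a thin layer of insulation will *increase* heat loss.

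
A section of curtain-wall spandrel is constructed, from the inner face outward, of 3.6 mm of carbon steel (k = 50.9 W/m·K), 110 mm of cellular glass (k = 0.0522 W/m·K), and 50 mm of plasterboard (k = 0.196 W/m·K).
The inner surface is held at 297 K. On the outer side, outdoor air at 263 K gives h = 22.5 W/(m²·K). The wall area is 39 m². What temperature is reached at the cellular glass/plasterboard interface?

T ≈ 267 K

Using the resistance-network approach (series):
R_carbon steel = L/(kA) = 0.0036/(50.9×39) = 1.814×10^-6 K/W
R_cellular glass = L/(kA) = 0.11/(0.0522×39) = 0.05403 K/W
R_plasterboard = L/(kA) = 0.05/(0.196×39) = 0.006541 K/W
R_outer film = 1/(h_o·A) = 1/(22.5×39) = 0.00114 K/W
R_total = 0.06172 K/W;  Q = ΔT/R_total = 34/0.06172 = 550.9 W
T_interface = T_inner − Q·ΣR(inner→interface) = 297 − 551×0.05403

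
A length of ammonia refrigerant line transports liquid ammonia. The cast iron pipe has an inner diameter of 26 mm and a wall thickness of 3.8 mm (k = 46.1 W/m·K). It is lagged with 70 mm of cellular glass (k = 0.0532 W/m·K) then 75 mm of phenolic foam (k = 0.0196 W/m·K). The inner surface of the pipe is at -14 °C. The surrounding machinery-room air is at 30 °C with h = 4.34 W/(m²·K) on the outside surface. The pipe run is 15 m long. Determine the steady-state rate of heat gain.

For a radial system each layer contributes R = ln(r_out/r_in)/(2πkL); films add R = 1/(hA).
R_cast iron pipe wall = ln(16.8/13)/(2π×46.1×15) = 5.902×10^-5 K/W
R_cellular glass = ln(86.8/16.8)/(2π×0.0532×15) = 0.3275 K/W
R_phenolic foam = ln(161.8/86.8)/(2π×0.0196×15) = 0.3371 K/W
R_outer film = 1/(h_o·2πr_oL) = 1/(4.34×2π×0.1618×15) = 0.01511 K/W
R_total = 0.6798 K/W
Q = ΔT/R_total = 44/0.6798

Q ≈ 64.7 W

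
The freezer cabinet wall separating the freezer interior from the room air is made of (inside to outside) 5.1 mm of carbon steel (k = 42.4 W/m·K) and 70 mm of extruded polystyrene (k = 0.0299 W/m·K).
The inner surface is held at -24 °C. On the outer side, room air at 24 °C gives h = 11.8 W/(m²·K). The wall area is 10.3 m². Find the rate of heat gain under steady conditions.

Thermal resistances in series:
R_carbon steel = L/(kA) = 0.0051/(42.4×10.3) = 1.168×10^-5 K/W
R_extruded polystyrene = L/(kA) = 0.07/(0.0299×10.3) = 0.2273 K/W
R_outer film = 1/(h_o·A) = 1/(11.8×10.3) = 0.008228 K/W
R_total = 0.2355 K/W
Q = ΔT / R_total = 48 / 0.2355

Q ≈ 204 W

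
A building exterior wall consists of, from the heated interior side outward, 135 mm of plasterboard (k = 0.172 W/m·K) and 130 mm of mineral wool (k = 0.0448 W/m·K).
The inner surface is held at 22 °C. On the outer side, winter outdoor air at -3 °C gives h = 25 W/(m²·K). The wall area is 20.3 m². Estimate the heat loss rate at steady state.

Q ≈ 136 W

Series thermal resistances:
R_plasterboard = L/(kA) = 0.135/(0.172×20.3) = 0.03866 K/W
R_mineral wool = L/(kA) = 0.13/(0.0448×20.3) = 0.1429 K/W
R_outer film = 1/(h_o·A) = 1/(25×20.3) = 0.00197 K/W
R_total = 0.1836 K/W
Q = ΔT / R_total = 25 / 0.1836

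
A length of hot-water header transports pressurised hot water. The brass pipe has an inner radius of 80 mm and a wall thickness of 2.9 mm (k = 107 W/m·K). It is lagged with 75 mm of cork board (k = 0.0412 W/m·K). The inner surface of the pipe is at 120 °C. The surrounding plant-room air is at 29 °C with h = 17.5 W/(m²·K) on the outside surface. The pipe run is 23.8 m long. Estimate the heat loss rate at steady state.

Q ≈ 850 W

Treating each annulus and film as a series resistance:
R_brass pipe wall = ln(82.9/80)/(2π×107×23.8) = 2.225×10^-6 K/W
R_cork board = ln(157.9/82.9)/(2π×0.0412×23.8) = 0.1046 K/W
R_outer film = 1/(h_o·2πr_oL) = 1/(17.5×2π×0.1579×23.8) = 0.00242 K/W
R_total = 0.107 K/W
Q = ΔT/R_total = 91/0.107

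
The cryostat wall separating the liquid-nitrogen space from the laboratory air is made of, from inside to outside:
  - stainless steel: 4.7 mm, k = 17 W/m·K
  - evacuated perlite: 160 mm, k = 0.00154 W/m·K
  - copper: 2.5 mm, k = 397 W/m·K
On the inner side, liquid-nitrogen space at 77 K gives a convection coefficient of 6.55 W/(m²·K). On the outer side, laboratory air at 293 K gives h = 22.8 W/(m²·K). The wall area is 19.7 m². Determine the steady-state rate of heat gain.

Q ≈ 40.9 W

Model the wall as resistances in series:
R_inner film = 1/(h_i·A) = 1/(6.55×19.7) = 0.00775 K/W
R_stainless steel = L/(kA) = 0.0047/(17×19.7) = 1.403×10^-5 K/W
R_evacuated perlite = L/(kA) = 0.16/(0.00154×19.7) = 5.274 K/W
R_copper = L/(kA) = 0.0025/(397×19.7) = 3.197×10^-7 K/W
R_outer film = 1/(h_o·A) = 1/(22.8×19.7) = 0.002226 K/W
R_total = 5.284 K/W
Q = ΔT / R_total = 216 / 5.284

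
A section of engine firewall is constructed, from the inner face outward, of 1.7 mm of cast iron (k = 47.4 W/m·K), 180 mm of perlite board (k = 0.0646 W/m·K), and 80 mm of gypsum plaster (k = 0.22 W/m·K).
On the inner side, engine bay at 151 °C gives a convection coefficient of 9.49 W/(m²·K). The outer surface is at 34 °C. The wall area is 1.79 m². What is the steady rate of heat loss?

Q ≈ 64.3 W

Series thermal resistances:
R_inner film = 1/(h_i·A) = 1/(9.49×1.79) = 0.05887 K/W
R_cast iron = L/(kA) = 0.0017/(47.4×1.79) = 2.004×10^-5 K/W
R_perlite board = L/(kA) = 0.18/(0.0646×1.79) = 1.557 K/W
R_gypsum plaster = L/(kA) = 0.08/(0.22×1.79) = 0.2031 K/W
R_total = 1.819 K/W
Q = ΔT / R_total = 117 / 1.819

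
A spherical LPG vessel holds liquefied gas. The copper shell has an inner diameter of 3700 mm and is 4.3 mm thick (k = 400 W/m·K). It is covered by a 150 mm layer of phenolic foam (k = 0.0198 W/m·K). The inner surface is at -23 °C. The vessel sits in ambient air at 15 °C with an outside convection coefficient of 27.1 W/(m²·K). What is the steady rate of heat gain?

Spherical conduction: R = (1/r_in − 1/r_out)/(4πk) per layer; series-sum.
R_copper shell = (1/1.85 − 1/1.8543)/(4π×400) = 2.494×10^-7 K/W
R_phenolic foam = (1/1.8543 − 1/2.0043)/(4π×0.0198) = 0.1622 K/W
R_outer film = 1/(h·4πr_o²) = 1/(27.1×4π×2.0043²) = 7.31×10^-4 K/W
R_total = 0.1629 K/W
Q = ΔT/R_total = 38/0.1629

Q ≈ 233 W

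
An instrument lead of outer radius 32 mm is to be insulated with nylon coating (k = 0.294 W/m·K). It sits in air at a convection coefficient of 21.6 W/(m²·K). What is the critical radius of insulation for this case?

For a cylinder r_cr = k/h = 0.294/21.6
r_cr = 13.6 mm; since the bare radius (32 mm) is above r_cr, any added insulation will reduce heat loss.

r_cr ≈ 13.6 mm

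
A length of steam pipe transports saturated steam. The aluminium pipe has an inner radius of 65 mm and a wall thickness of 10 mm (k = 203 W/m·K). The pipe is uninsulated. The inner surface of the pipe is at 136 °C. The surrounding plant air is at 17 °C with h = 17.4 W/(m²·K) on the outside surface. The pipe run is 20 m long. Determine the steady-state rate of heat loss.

Q ≈ 19500 W

Cylindrical conduction, so R = ln(r₂/r₁)/(2πkL) per layer, in series:
R_aluminium pipe wall = ln(75/65)/(2π×203×20) = 5.61×10^-6 K/W
R_outer film = 1/(h_o·2πr_oL) = 1/(17.4×2π×0.075×20) = 0.006098 K/W
R_total = 0.006104 K/W
Q = ΔT/R_total = 119/0.006104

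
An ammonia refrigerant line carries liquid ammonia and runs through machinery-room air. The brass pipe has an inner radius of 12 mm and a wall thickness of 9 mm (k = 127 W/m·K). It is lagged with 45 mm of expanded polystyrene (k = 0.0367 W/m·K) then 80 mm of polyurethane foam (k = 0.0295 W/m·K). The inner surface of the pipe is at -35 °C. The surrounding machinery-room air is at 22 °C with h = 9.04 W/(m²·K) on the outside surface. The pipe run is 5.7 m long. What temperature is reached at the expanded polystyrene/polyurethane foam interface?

T ≈ -4.79 °C

Cylindrical conduction, so R = ln(r₂/r₁)/(2πkL) per layer, in series:
R_brass pipe wall = ln(21/12)/(2π×127×5.7) = 1.23×10^-4 K/W
R_expanded polystyrene = ln(66/21)/(2π×0.0367×5.7) = 0.8712 K/W
R_polyurethane foam = ln(146/66)/(2π×0.0295×5.7) = 0.7515 K/W
R_outer film = 1/(h_o·2πr_oL) = 1/(9.04×2π×0.146×5.7) = 0.02116 K/W
R_total = 1.644 K/W
Q = ΔT/R_total = 57/1.644
Q = 34.7 W
T_interface = T_inner + Q·ΣR(inner→interface) = -35 + 34.7×0.8714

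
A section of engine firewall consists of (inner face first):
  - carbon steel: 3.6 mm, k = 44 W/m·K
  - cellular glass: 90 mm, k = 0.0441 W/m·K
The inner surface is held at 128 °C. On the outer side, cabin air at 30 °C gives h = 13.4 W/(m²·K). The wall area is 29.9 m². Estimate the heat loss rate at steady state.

Q ≈ 1390 W

Treating each layer as a thermal resistance in series:
R_carbon steel = L/(kA) = 0.0036/(44×29.9) = 2.736×10^-6 K/W
R_cellular glass = L/(kA) = 0.09/(0.0441×29.9) = 0.06825 K/W
R_outer film = 1/(h_o·A) = 1/(13.4×29.9) = 0.002496 K/W
R_total = 0.07075 K/W
Q = ΔT / R_total = 98 / 0.07075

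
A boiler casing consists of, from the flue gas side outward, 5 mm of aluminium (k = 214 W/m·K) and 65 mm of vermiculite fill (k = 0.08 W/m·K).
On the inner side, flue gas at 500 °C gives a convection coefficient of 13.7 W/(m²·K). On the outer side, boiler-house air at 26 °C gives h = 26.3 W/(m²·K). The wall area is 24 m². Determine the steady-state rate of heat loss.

Q ≈ 12300 W

Thermal resistances in series:
R_inner film = 1/(h_i·A) = 1/(13.7×24) = 0.003041 K/W
R_aluminium = L/(kA) = 0.005/(214×24) = 9.735×10^-7 K/W
R_vermiculite fill = L/(kA) = 0.065/(0.08×24) = 0.03385 K/W
R_outer film = 1/(h_o·A) = 1/(26.3×24) = 0.001584 K/W
R_total = 0.03848 K/W
Q = ΔT / R_total = 474 / 0.03848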